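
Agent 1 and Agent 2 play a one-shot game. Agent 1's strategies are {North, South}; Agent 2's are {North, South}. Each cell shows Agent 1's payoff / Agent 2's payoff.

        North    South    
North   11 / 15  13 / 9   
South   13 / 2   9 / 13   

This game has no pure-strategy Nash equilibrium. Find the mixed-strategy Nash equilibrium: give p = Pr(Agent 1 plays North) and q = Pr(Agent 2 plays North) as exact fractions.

Each player's mixing probability is pinned down by making the *other* player indifferent.
Agent 2 indifferent between North and South: p·15 + (1−p)·2 = p·9 + (1−p)·13 ⟹ 2 + 13p = 13 + (-4)p ⟹ p = 11/17.
Agent 1 indifferent between North and South: q·11 + (1−q)·13 = q·13 + (1−q)·9 ⟹ 13 + (-2)q = 9 + 4q ⟹ q = 2/3.

p = 11/17, q = 2/3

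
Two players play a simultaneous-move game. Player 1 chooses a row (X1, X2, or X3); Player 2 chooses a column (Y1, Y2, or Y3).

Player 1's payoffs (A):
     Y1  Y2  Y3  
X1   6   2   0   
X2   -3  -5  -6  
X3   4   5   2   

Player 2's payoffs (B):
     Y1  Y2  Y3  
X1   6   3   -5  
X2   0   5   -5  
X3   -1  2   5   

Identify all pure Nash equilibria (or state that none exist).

A profile is a Nash equilibrium when each player is best-responding to the other.
Player 1's best responses — vs Y1: X1 (payoff 6); vs Y2: X3 (payoff 5); vs Y3: X3 (payoff 2).
Player 2's best responses — vs X1: Y1 (payoff 6); vs X2: Y2 (payoff 5); vs X3: Y3 (payoff 5).
Mutual best responses occur at (X1, Y1) and (X3, Y3); at each, neither player gains by switching.

(X1, Y1) and (X3, Y3)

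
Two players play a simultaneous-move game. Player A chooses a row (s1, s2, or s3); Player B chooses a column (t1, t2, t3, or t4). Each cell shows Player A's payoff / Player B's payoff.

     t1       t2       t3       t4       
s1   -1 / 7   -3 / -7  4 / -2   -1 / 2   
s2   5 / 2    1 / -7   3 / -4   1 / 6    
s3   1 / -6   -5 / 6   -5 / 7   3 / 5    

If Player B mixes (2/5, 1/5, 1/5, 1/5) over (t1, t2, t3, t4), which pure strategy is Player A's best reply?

Compute Player A's expected payoff from each pure strategy against the given mix.
s1: (2/5)·(-1) + (1/5)·(-3) + (1/5)·4 + (1/5)·(-1) = -2/5
s2: (2/5)·5 + (1/5)·1 + (1/5)·3 + (1/5)·1 = 3
s3: (2/5)·1 + (1/5)·(-5) + (1/5)·(-5) + (1/5)·3 = -1
Highest expected payoff is 3, from s2.

s2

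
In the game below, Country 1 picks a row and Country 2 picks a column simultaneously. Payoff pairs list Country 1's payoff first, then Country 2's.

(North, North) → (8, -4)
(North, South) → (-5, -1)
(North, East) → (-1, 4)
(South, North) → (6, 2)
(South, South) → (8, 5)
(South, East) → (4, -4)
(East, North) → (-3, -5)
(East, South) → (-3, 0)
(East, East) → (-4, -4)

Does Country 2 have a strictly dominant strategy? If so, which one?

A strategy is strictly dominant if it gives Country 2 a strictly higher payoff than every other strategy, against every choice by the opponent.
North is not dominant: against North, South gives -1 > -4.
South is not dominant: against North, East gives 4 > -1.
East is not dominant: against South, North gives 2 > -4.
No single strategy is best against every opponent action.

No strictly dominant strategy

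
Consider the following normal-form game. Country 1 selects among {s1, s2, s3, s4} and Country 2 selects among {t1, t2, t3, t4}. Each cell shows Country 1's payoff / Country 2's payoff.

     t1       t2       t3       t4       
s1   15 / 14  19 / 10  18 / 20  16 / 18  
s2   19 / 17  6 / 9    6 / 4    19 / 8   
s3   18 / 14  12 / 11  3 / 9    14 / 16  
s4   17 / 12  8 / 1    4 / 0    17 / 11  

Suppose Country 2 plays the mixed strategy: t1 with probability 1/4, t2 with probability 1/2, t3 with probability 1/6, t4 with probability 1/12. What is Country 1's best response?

Country 1's best reply maximizes expected payoff against the mix.
s1: (1/4)·15 + (1/2)·19 + (1/6)·18 + (1/12)·16 = 211/12
s2: (1/4)·19 + (1/2)·6 + (1/6)·6 + (1/12)·19 = 31/3
s3: (1/4)·18 + (1/2)·12 + (1/6)·3 + (1/12)·14 = 73/6
s4: (1/4)·17 + (1/2)·8 + (1/6)·4 + (1/12)·17 = 31/3
Highest expected payoff is 211/12, from s1.

s1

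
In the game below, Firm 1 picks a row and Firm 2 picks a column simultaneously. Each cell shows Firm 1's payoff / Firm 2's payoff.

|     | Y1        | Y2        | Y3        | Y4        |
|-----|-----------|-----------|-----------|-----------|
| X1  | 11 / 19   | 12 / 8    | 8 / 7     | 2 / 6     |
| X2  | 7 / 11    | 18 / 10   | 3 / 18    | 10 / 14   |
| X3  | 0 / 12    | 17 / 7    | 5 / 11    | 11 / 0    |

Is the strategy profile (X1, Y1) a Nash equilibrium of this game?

Yes

Holding Firm 2 at Y1: Firm 1 gets 11 from X1, versus 7 from X2, 0 from X3. No profitable deviation for Firm 1.
Holding Firm 1 at X1: Firm 2 gets 19 from Y1, versus 8 from Y2, 7 from Y3, 6 from Y4. No profitable deviation for Firm 2 either.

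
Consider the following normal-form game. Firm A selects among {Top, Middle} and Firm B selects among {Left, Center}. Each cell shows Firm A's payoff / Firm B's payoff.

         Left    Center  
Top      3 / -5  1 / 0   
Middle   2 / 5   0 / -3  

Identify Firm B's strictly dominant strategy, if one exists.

Check whether one of Firm B's strategies beats all alternatives regardless of what the opponent does.
Left is not dominant: against Top, Center gives 0 > -5.
Center is not dominant: against Middle, Left gives 5 > -3.
No single strategy is best against every opponent action.

None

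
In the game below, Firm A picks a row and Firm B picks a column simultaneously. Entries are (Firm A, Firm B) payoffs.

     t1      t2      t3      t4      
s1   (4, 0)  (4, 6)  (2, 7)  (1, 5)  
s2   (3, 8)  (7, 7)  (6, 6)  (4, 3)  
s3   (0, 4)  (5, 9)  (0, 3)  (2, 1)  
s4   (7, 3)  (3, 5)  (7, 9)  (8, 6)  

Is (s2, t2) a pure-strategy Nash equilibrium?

Holding Firm B at t2: Firm A gets 7 from s2, versus 4 from s1, 5 from s3, 3 from s4. No profitable deviation for Firm A.
Holding Firm A at s2: Firm B gets 7 from t2 but could get 8 by switching to t1. Firm B has a profitable deviation.

No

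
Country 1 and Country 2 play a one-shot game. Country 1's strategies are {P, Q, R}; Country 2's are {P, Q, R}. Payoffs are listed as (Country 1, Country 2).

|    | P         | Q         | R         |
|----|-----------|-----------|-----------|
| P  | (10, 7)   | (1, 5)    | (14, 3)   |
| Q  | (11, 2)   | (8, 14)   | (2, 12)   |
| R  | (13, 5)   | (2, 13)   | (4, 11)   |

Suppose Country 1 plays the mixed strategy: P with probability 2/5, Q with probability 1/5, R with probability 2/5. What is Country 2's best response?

Country 2's best reply maximizes expected payoff against the mix.
P: (2/5)·7 + (1/5)·2 + (2/5)·5 = 26/5
Q: (2/5)·5 + (1/5)·14 + (2/5)·13 = 10
R: (2/5)·3 + (1/5)·12 + (2/5)·11 = 8
Highest expected payoff is 10, from Q.

Q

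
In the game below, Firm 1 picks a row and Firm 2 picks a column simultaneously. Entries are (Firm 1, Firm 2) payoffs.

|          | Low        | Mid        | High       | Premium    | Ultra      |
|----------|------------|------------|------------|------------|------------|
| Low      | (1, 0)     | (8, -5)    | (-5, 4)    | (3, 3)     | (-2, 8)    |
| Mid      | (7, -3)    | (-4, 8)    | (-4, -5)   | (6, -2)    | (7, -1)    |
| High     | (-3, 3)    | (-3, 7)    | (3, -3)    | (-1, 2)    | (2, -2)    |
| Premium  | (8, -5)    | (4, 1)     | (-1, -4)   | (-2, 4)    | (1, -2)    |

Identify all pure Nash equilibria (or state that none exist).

Check mutual best responses: a cell is a NE iff neither player can gain by unilaterally deviating.
Firm 1's best responses — vs Low: Premium (payoff 8); vs Mid: Low (payoff 8); vs High: High (payoff 3); vs Premium: Mid (payoff 6); vs Ultra: Mid (payoff 7).
Firm 2's best responses — vs Low: Ultra (payoff 8); vs Mid: Mid (payoff 8); vs High: Mid (payoff 7); vs Premium: Premium (payoff 4).
No cell has both players best-responding. For instance, Firm 1's best reply to Low is Premium, but against Premium Firm 2 prefers Premium over Low.

There is no pure-strategy Nash equilibrium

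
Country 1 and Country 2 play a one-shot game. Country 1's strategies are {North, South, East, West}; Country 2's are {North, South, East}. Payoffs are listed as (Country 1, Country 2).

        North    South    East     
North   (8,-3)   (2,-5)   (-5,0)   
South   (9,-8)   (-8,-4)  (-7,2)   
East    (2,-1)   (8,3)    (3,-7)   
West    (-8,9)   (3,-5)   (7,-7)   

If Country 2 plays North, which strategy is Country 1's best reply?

South

With Country 2 fixed at North, Country 1's payoffs are: North → 8, South → 9, East → 2, West → -8.
The maximum is 9, achieved by South.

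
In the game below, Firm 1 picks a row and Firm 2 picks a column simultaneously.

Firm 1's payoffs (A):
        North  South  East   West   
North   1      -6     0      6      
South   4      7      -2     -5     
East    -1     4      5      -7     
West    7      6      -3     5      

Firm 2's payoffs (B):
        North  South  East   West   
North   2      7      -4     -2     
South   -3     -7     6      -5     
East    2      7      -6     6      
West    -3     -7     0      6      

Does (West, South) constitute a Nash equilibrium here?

No

Holding Firm 2 at South: Firm 1 gets 6 from West but could get 7 by switching to South. Firm 1 has a profitable deviation.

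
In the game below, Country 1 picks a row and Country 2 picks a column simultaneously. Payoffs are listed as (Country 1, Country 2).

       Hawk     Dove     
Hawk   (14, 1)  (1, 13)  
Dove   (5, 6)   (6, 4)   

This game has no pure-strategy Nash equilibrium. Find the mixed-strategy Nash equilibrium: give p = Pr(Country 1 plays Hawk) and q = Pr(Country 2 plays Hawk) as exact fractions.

Each player's mixing probability is pinned down by making the *other* player indifferent.
Country 2 indifferent between Hawk and Dove: p·1 + (1−p)·6 = p·13 + (1−p)·4 ⟹ 6 + (-5)p = 4 + 9p ⟹ p = 1/7.
Country 1 indifferent between Hawk and Dove: q·14 + (1−q)·1 = q·5 + (1−q)·6 ⟹ 1 + 13q = 6 + (-1)q ⟹ q = 5/14.

p = 1/7, q = 5/14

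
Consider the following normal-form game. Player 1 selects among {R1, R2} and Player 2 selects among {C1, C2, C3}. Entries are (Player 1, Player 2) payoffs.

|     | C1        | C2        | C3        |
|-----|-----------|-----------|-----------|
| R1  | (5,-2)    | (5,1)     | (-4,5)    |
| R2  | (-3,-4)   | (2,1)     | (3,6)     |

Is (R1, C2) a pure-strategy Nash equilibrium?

No

Holding Player 2 at C2: Player 1 gets 5 from R1, versus 2 from R2. No profitable deviation for Player 1.
Holding Player 1 at R1: Player 2 gets 1 from C2 but could get 5 by switching to C3. Player 2 has a profitable deviation.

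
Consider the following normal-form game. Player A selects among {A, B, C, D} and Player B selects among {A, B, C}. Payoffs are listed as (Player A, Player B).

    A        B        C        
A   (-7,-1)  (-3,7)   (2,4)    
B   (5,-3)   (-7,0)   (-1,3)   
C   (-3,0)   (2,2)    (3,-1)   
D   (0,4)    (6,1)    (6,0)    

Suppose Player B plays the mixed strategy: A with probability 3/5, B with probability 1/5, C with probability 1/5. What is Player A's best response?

D

Compute Player A's expected payoff from each pure strategy against the given mix.
A: (3/5)·(-7) + (1/5)·(-3) + (1/5)·2 = -22/5
B: (3/5)·5 + (1/5)·(-7) + (1/5)·(-1) = 7/5
C: (3/5)·(-3) + (1/5)·2 + (1/5)·3 = -4/5
D: (3/5)·0 + (1/5)·6 + (1/5)·6 = 12/5
Highest expected payoff is 12/5, from D.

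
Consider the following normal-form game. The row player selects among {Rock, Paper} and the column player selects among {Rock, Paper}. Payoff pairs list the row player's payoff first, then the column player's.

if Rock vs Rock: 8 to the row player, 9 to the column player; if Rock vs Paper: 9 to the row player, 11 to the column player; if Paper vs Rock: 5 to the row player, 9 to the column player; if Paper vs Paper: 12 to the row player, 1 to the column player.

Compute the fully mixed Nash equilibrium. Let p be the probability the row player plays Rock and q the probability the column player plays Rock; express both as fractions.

p = 4/5, q = 1/2

In a mixed NE each player is indifferent between their pure strategies, so the opponent's mix sets the indifference.
The column player indifferent between Rock and Paper: p·9 + (1−p)·9 = p·11 + (1−p)·1 ⟹ 9 + 0p = 1 + 10p ⟹ p = 4/5.
The row player indifferent between Rock and Paper: q·8 + (1−q)·9 = q·5 + (1−q)·12 ⟹ 9 + (-1)q = 12 + (-7)q ⟹ q = 1/2.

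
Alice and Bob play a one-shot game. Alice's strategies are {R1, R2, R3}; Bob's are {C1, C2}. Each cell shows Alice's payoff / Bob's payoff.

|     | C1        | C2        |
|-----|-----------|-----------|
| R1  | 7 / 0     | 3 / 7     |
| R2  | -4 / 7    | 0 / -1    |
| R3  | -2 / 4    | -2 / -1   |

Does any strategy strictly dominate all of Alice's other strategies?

Check whether one of Alice's strategies beats all alternatives regardless of what the opponent does.
R1 strictly dominates: vs C1: 7 > each of {-4, -2}; vs C2: 3 > each of {0, -2}.

R1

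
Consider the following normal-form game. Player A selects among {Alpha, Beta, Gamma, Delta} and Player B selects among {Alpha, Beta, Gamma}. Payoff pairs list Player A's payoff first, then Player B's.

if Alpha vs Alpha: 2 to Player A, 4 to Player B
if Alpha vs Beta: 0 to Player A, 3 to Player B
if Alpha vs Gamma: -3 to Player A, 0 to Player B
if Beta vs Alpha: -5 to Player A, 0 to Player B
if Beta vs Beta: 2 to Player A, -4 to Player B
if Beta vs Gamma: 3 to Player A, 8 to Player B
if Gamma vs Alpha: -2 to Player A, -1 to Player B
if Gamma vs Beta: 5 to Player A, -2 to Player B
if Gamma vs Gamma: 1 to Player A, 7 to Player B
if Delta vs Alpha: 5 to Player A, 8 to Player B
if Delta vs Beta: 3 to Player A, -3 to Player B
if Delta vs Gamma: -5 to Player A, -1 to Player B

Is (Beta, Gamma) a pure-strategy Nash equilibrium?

Yes

Holding Player B at Gamma: Player A gets 3 from Beta, versus -3 from Alpha, 1 from Gamma, -5 from Delta. No profitable deviation for Player A.
Holding Player A at Beta: Player B gets 8 from Gamma, versus 0 from Alpha, -4 from Beta. No profitable deviation for Player B either.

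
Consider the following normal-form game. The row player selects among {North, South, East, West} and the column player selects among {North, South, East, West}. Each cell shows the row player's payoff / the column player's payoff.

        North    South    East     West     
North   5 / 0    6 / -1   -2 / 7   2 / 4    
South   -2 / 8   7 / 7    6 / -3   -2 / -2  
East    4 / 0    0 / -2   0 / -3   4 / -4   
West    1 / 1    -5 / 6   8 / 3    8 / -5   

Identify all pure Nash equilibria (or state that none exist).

No pure-strategy Nash equilibrium

Check mutual best responses: a cell is a NE iff neither player can gain by unilaterally deviating.
The row player's best responses — vs North: North (payoff 5); vs South: South (payoff 7); vs East: West (payoff 8); vs West: West (payoff 8).
The column player's best responses — vs North: East (payoff 7); vs South: North (payoff 8); vs East: North (payoff 0); vs West: South (payoff 6).
No cell has both players best-responding. For instance, the row player's best reply to East is West, but against West the column player prefers South over East.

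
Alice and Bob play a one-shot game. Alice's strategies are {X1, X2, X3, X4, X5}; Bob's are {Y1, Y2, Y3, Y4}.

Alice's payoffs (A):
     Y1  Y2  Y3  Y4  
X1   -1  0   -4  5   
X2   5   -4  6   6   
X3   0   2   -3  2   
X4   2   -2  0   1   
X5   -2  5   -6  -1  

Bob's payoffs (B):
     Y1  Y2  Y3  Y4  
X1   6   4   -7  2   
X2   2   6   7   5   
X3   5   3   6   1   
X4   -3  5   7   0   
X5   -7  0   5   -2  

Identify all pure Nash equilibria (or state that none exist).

(X2, Y3)

Check mutual best responses: a cell is a NE iff neither player can gain by unilaterally deviating.
Alice's best responses — vs Y1: X2 (payoff 5); vs Y2: X5 (payoff 5); vs Y3: X2 (payoff 6); vs Y4: X2 (payoff 6).
Bob's best responses — vs X1: Y1 (payoff 6); vs X2: Y3 (payoff 7); vs X3: Y3 (payoff 6); vs X4: Y3 (payoff 7); vs X5: Y3 (payoff 5).
The only mutual best response is (X2, Y3); neither player gains by switching there.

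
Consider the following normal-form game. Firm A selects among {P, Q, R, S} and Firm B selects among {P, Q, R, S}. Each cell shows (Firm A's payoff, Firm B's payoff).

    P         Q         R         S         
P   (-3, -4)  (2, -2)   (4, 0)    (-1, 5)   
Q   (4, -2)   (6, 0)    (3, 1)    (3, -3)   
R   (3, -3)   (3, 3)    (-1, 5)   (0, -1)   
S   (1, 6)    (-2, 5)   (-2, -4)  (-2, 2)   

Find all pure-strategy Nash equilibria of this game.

None

Find each player's best response to every opponent strategy; NE are the intersections.
Firm A's best responses — vs P: Q (payoff 4); vs Q: Q (payoff 6); vs R: P (payoff 4); vs S: Q (payoff 3).
Firm B's best responses — vs P: S (payoff 5); vs Q: R (payoff 1); vs R: R (payoff 5); vs S: P (payoff 6).
No cell has both players best-responding. For instance, Firm A's best reply to S is Q, but against Q Firm B prefers R over S.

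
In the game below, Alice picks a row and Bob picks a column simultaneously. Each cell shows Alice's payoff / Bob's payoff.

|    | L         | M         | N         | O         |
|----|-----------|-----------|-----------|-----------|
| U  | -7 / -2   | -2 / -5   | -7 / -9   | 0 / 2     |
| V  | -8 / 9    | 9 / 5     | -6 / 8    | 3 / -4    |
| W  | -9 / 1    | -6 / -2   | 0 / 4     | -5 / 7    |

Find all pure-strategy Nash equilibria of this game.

A profile is a Nash equilibrium when each player is best-responding to the other.
Alice's best responses — vs L: U (payoff -7); vs M: V (payoff 9); vs N: W (payoff 0); vs O: V (payoff 3).
Bob's best responses — vs U: O (payoff 2); vs V: L (payoff 9); vs W: O (payoff 7).
No cell has both players best-responding. For instance, Alice's best reply to M is V, but against V Bob prefers L over M.

There is no pure-strategy Nash equilibrium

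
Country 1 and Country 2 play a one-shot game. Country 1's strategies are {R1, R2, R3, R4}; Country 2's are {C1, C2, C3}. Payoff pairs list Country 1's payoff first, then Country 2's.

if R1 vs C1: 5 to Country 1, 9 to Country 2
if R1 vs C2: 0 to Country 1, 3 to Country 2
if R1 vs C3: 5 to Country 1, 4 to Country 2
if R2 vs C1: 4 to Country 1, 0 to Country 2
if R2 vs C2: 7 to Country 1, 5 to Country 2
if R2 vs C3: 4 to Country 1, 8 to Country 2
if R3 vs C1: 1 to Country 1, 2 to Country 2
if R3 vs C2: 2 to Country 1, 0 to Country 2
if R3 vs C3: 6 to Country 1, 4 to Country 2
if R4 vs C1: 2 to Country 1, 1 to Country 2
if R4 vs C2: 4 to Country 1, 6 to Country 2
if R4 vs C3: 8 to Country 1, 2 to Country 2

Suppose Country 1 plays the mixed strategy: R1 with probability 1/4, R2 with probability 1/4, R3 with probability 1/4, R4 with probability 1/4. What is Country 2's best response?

C3

Country 2's best reply maximizes expected payoff against the mix.
C1: (1/4)·9 + (1/4)·0 + (1/4)·2 + (1/4)·1 = 3
C2: (1/4)·3 + (1/4)·5 + (1/4)·0 + (1/4)·6 = 7/2
C3: (1/4)·4 + (1/4)·8 + (1/4)·4 + (1/4)·2 = 9/2
Highest expected payoff is 9/2, from C3.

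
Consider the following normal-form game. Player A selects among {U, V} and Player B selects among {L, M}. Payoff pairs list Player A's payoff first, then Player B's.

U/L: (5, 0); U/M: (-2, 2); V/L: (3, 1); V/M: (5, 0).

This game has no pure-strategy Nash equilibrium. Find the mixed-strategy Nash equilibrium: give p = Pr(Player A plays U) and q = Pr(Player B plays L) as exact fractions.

In a mixed NE each player is indifferent between their pure strategies, so the opponent's mix sets the indifference.
Player B indifferent between L and M: p·0 + (1−p)·1 = p·2 + (1−p)·0 ⟹ 1 + (-1)p = 0 + 2p ⟹ p = 1/3.
Player A indifferent between U and V: q·5 + (1−q)·(-2) = q·3 + (1−q)·5 ⟹ (-2) + 7q = 5 + (-2)q ⟹ q = 7/9.

p = 1/3, q = 7/9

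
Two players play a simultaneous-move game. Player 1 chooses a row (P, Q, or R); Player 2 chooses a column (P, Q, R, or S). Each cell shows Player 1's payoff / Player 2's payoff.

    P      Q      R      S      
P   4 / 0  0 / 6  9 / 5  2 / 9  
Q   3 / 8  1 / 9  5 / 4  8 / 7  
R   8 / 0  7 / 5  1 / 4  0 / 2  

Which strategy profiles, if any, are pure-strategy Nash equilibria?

(R, Q)

Find each player's best response to every opponent strategy; NE are the intersections.
Player 1's best responses — vs P: R (payoff 8); vs Q: R (payoff 7); vs R: P (payoff 9); vs S: Q (payoff 8).
Player 2's best responses — vs P: S (payoff 9); vs Q: Q (payoff 9); vs R: Q (payoff 5).
The only mutual best response is (R, Q); neither player gains by switching there.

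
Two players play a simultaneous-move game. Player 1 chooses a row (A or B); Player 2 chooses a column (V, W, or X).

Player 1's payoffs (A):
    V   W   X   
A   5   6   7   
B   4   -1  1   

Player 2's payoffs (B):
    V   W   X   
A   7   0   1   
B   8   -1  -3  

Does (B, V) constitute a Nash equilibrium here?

Holding Player 2 at V: Player 1 gets 4 from B but could get 5 by switching to A. Player 1 has a profitable deviation.

No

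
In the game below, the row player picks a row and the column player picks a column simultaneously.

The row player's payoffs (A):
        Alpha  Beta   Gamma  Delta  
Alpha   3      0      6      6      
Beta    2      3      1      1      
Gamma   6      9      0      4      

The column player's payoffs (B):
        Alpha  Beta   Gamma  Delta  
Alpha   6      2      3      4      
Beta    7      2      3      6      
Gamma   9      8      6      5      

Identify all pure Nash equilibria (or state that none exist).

Check mutual best responses: a cell is a NE iff neither player can gain by unilaterally deviating.
The row player's best responses — vs Alpha: Gamma (payoff 6); vs Beta: Gamma (payoff 9); vs Gamma: Alpha (payoff 6); vs Delta: Alpha (payoff 6).
The column player's best responses — vs Alpha: Alpha (payoff 6); vs Beta: Alpha (payoff 7); vs Gamma: Alpha (payoff 9).
The only mutual best response is (Gamma, Alpha); neither player gains by switching there.

(Gamma, Alpha)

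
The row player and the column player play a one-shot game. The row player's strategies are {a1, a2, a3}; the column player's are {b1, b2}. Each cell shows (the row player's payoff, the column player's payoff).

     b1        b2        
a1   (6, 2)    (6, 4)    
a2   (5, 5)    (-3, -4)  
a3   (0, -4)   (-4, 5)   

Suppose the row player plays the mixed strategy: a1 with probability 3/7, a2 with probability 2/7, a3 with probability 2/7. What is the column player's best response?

Compute the column player's expected payoff from each pure strategy against the given mix.
b1: (3/7)·2 + (2/7)·5 + (2/7)·(-4) = 8/7
b2: (3/7)·4 + (2/7)·(-4) + (2/7)·5 = 2
Highest expected payoff is 2, from b2.

b2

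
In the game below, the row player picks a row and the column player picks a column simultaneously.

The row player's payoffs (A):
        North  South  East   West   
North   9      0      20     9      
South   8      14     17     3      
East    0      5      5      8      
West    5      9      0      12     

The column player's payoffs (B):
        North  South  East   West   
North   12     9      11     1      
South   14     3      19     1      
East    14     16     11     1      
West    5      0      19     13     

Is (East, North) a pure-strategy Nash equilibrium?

Holding the column player at North: the row player gets 0 from East but could get 9 by switching to North. The row player has a profitable deviation.

No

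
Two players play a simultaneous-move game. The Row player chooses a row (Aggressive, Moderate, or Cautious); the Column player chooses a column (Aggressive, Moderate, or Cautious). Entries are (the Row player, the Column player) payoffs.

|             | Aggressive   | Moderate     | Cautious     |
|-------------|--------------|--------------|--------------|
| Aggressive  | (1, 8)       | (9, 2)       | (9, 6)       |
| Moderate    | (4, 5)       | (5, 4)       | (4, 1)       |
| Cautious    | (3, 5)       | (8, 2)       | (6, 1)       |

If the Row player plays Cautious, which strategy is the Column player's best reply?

Aggressive

With the Row player fixed at Cautious, the Column player's payoffs are: Aggressive → 5, Moderate → 2, Cautious → 1.
The maximum is 5, achieved by Aggressive.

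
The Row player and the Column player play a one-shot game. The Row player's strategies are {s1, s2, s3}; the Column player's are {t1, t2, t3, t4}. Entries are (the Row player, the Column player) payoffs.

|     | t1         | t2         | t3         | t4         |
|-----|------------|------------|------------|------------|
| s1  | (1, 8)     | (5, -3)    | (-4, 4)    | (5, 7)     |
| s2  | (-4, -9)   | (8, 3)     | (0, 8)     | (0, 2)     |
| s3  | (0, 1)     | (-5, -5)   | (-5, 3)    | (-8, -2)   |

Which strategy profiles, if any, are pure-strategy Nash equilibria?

(s1, t1) and (s2, t3)

Check mutual best responses: a cell is a NE iff neither player can gain by unilaterally deviating.
The Row player's best responses — vs t1: s1 (payoff 1); vs t2: s2 (payoff 8); vs t3: s2 (payoff 0); vs t4: s1 (payoff 5).
The Column player's best responses — vs s1: t1 (payoff 8); vs s2: t3 (payoff 8); vs s3: t3 (payoff 3).
Mutual best responses occur at (s1, t1) and (s2, t3); at each, neither player gains by switching.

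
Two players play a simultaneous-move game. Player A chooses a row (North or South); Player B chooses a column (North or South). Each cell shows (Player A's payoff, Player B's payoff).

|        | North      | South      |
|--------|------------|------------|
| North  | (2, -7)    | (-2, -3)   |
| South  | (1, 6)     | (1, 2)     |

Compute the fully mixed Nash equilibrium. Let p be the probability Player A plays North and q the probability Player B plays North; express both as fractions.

p = 1/2, q = 3/4

Each player's mixing probability is pinned down by making the *other* player indifferent.
Player B indifferent between North and South: p·(-7) + (1−p)·6 = p·(-3) + (1−p)·2 ⟹ 6 + (-13)p = 2 + (-5)p ⟹ p = 1/2.
Player A indifferent between North and South: q·2 + (1−q)·(-2) = q·1 + (1−q)·1 ⟹ (-2) + 4q = 1 + 0q ⟹ q = 3/4.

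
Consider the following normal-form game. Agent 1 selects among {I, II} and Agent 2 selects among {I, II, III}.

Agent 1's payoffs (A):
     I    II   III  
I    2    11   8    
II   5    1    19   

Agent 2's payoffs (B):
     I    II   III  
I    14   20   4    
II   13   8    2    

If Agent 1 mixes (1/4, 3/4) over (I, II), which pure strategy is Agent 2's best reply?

I

Agent 2's best reply maximizes expected payoff against the mix.
I: (1/4)·14 + (3/4)·13 = 53/4
II: (1/4)·20 + (3/4)·8 = 11
III: (1/4)·4 + (3/4)·2 = 5/2
Highest expected payoff is 53/4, from I.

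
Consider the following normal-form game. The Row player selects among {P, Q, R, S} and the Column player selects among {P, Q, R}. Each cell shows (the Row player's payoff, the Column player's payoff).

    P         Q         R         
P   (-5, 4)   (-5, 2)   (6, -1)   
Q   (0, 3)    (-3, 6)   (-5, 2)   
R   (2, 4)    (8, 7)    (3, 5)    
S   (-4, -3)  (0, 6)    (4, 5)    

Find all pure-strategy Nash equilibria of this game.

(R, Q)

A profile is a Nash equilibrium when each player is best-responding to the other.
The Row player's best responses — vs P: R (payoff 2); vs Q: R (payoff 8); vs R: P (payoff 6).
The Column player's best responses — vs P: P (payoff 4); vs Q: Q (payoff 6); vs R: Q (payoff 7); vs S: Q (payoff 6).
The only mutual best response is (R, Q); neither player gains by switching there.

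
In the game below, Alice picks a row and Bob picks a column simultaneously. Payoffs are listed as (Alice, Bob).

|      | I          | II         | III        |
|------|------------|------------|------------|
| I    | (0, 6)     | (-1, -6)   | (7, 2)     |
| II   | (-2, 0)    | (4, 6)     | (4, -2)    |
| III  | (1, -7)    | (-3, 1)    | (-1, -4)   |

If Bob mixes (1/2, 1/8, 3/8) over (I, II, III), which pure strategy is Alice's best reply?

I

Alice's best reply maximizes expected payoff against the mix.
I: (1/2)·0 + (1/8)·(-1) + (3/8)·7 = 5/2
II: (1/2)·(-2) + (1/8)·4 + (3/8)·4 = 1
III: (1/2)·1 + (1/8)·(-3) + (3/8)·(-1) = -1/4
Highest expected payoff is 5/2, from I.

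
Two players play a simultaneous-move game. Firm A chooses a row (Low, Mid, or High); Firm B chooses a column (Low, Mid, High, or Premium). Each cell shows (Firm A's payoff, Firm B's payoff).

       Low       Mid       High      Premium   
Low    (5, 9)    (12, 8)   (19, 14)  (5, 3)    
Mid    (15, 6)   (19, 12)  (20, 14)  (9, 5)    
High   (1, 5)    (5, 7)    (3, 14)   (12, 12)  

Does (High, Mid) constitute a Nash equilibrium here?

No

Holding Firm B at Mid: Firm A gets 5 from High but could get 19 by switching to Mid. Firm A has a profitable deviation.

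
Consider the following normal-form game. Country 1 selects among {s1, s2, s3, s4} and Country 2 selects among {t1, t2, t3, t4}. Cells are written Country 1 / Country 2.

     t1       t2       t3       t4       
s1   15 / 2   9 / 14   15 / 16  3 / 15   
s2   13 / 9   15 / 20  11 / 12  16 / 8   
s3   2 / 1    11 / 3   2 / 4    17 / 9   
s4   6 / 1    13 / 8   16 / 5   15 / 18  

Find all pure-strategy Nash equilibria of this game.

(s2, t2) and (s3, t4)

Check mutual best responses: a cell is a NE iff neither player can gain by unilaterally deviating.
Country 1's best responses — vs t1: s1 (payoff 15); vs t2: s2 (payoff 15); vs t3: s4 (payoff 16); vs t4: s3 (payoff 17).
Country 2's best responses — vs s1: t3 (payoff 16); vs s2: t2 (payoff 20); vs s3: t4 (payoff 9); vs s4: t4 (payoff 18).
Mutual best responses occur at (s2, t2) and (s3, t4); at each, neither player gains by switching.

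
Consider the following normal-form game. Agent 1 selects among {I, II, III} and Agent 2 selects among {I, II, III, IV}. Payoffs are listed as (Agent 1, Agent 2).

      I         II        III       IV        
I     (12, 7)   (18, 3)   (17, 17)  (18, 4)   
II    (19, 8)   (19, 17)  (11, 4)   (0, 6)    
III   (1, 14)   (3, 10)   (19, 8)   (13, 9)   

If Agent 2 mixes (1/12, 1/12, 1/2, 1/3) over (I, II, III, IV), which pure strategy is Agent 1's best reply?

I

Agent 1's best reply maximizes expected payoff against the mix.
I: (1/12)·12 + (1/12)·18 + (1/2)·17 + (1/3)·18 = 17
II: (1/12)·19 + (1/12)·19 + (1/2)·11 + (1/3)·0 = 26/3
III: (1/12)·1 + (1/12)·3 + (1/2)·19 + (1/3)·13 = 85/6
Highest expected payoff is 17, from I.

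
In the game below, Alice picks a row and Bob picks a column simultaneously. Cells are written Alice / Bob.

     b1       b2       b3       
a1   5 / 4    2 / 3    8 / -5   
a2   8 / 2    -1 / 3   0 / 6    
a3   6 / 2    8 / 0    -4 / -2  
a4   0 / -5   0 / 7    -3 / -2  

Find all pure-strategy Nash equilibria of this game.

None

A profile is a Nash equilibrium when each player is best-responding to the other.
Alice's best responses — vs b1: a2 (payoff 8); vs b2: a3 (payoff 8); vs b3: a1 (payoff 8).
Bob's best responses — vs a1: b1 (payoff 4); vs a2: b3 (payoff 6); vs a3: b1 (payoff 2); vs a4: b2 (payoff 7).
No cell has both players best-responding. For instance, Alice's best reply to b1 is a2, but against a2 Bob prefers b3 over b1.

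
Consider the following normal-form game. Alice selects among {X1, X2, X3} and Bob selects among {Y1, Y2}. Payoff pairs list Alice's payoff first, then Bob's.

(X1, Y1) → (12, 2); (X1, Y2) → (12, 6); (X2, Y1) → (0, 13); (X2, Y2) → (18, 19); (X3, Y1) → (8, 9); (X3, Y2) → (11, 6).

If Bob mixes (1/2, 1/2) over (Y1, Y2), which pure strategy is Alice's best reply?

Compute Alice's expected payoff from each pure strategy against the given mix.
X1: (1/2)·12 + (1/2)·12 = 12
X2: (1/2)·0 + (1/2)·18 = 9
X3: (1/2)·8 + (1/2)·11 = 19/2
Highest expected payoff is 12, from X1.

X1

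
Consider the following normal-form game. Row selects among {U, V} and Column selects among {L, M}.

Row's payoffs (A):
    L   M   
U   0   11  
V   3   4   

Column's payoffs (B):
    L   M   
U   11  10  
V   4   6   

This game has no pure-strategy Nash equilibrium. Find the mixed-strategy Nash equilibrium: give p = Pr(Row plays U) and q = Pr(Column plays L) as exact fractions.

Each player's mixing probability is pinned down by making the *other* player indifferent.
Column indifferent between L and M: p·11 + (1−p)·4 = p·10 + (1−p)·6 ⟹ 4 + 7p = 6 + 4p ⟹ p = 2/3.
Row indifferent between U and V: q·0 + (1−q)·11 = q·3 + (1−q)·4 ⟹ 11 + (-11)q = 4 + (-1)q ⟹ q = 7/10.

p = 2/3, q = 7/10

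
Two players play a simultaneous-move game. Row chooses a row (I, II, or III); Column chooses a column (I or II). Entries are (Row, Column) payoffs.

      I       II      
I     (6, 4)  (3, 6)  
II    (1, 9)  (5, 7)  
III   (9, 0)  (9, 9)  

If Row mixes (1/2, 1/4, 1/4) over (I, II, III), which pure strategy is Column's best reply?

Compute Column's expected payoff from each pure strategy against the given mix.
I: (1/2)·4 + (1/4)·9 + (1/4)·0 = 17/4
II: (1/2)·6 + (1/4)·7 + (1/4)·9 = 7
Highest expected payoff is 7, from II.

II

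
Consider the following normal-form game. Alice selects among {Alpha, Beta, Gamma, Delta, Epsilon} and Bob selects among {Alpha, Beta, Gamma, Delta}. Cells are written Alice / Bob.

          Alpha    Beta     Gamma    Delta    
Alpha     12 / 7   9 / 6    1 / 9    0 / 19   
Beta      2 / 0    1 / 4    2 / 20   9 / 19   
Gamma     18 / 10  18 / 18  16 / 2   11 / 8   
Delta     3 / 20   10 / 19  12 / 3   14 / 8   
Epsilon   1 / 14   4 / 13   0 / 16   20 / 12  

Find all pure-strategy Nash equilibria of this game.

Find each player's best response to every opponent strategy; NE are the intersections.
Alice's best responses — vs Alpha: Gamma (payoff 18); vs Beta: Gamma (payoff 18); vs Gamma: Gamma (payoff 16); vs Delta: Epsilon (payoff 20).
Bob's best responses — vs Alpha: Delta (payoff 19); vs Beta: Gamma (payoff 20); vs Gamma: Beta (payoff 18); vs Delta: Alpha (payoff 20); vs Epsilon: Gamma (payoff 16).
The only mutual best response is (Gamma, Beta); neither player gains by switching there.

(Gamma, Beta)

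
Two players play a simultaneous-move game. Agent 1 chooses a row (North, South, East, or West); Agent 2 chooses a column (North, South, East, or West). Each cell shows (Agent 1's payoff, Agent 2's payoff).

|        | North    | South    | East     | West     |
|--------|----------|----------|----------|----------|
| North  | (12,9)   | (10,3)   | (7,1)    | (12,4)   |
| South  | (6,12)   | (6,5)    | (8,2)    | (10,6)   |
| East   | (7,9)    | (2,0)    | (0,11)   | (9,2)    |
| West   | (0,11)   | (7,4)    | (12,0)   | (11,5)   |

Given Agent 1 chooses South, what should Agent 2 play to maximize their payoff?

North

With Agent 1 fixed at South, Agent 2's payoffs are: North → 12, South → 5, East → 2, West → 6.
The maximum is 12, achieved by North.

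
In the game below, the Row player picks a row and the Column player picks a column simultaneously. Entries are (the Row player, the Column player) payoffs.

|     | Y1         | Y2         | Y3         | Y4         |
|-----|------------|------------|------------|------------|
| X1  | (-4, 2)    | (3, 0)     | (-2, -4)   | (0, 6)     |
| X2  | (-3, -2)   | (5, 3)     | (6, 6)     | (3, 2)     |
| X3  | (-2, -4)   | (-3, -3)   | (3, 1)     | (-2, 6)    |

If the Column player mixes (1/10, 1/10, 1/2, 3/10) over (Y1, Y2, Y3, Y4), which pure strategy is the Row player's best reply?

X2

Compute the Row player's expected payoff from each pure strategy against the given mix.
X1: (1/10)·(-4) + (1/10)·3 + (1/2)·(-2) + (3/10)·0 = -11/10
X2: (1/10)·(-3) + (1/10)·5 + (1/2)·6 + (3/10)·3 = 41/10
X3: (1/10)·(-2) + (1/10)·(-3) + (1/2)·3 + (3/10)·(-2) = 2/5
Highest expected payoff is 41/10, from X2.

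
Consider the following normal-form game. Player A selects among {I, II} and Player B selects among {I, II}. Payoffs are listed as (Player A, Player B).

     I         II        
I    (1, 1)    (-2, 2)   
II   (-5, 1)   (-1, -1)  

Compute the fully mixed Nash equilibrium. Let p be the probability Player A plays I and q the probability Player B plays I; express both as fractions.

p = 2/3, q = 1/7

In a mixed NE each player is indifferent between their pure strategies, so the opponent's mix sets the indifference.
Player B indifferent between I and II: p·1 + (1−p)·1 = p·2 + (1−p)·(-1) ⟹ 1 + 0p = (-1) + 3p ⟹ p = 2/3.
Player A indifferent between I and II: q·1 + (1−q)·(-2) = q·(-5) + (1−q)·(-1) ⟹ (-2) + 3q = (-1) + (-4)q ⟹ q = 1/7.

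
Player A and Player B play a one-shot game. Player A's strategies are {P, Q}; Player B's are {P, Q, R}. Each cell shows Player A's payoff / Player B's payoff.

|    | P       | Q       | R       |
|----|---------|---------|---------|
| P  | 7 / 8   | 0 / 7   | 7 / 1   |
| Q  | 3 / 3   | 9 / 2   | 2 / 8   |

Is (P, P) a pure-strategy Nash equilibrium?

Holding Player B at P: Player A gets 7 from P, versus 3 from Q. No profitable deviation for Player A.
Holding Player A at P: Player B gets 8 from P, versus 7 from Q, 1 from R. No profitable deviation for Player B either.

Yes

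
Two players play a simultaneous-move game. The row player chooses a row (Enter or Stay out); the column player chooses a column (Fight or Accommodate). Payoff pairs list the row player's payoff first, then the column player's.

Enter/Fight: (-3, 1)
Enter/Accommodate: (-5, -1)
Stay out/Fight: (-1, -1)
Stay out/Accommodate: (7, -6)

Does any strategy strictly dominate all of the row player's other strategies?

Check whether one of the row player's strategies beats all alternatives regardless of what the opponent does.
Stay out strictly dominates: vs Fight: -1 > -3; vs Accommodate: 7 > -5.

Stay out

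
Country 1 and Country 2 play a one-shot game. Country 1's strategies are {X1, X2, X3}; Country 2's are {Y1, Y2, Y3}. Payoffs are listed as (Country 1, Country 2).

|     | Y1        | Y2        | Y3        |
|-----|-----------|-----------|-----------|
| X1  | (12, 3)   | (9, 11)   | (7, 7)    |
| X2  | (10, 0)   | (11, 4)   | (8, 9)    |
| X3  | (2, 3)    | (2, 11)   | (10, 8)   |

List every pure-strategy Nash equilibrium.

A profile is a Nash equilibrium when each player is best-responding to the other.
Country 1's best responses — vs Y1: X1 (payoff 12); vs Y2: X2 (payoff 11); vs Y3: X3 (payoff 10).
Country 2's best responses — vs X1: Y2 (payoff 11); vs X2: Y3 (payoff 9); vs X3: Y2 (payoff 11).
No cell has both players best-responding. For instance, Country 1's best reply to Y1 is X1, but against X1 Country 2 prefers Y2 over Y1.

No pure-strategy Nash equilibrium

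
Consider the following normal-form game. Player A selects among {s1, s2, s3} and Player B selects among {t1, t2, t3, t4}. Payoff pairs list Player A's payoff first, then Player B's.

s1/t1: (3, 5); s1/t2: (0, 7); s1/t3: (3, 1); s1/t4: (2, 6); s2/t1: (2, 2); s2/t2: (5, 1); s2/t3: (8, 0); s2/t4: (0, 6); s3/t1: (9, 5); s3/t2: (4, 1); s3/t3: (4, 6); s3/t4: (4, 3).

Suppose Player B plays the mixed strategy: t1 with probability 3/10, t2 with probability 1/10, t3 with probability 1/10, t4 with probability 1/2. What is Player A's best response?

s3

Player A's best reply maximizes expected payoff against the mix.
s1: (3/10)·3 + (1/10)·0 + (1/10)·3 + (1/2)·2 = 11/5
s2: (3/10)·2 + (1/10)·5 + (1/10)·8 + (1/2)·0 = 19/10
s3: (3/10)·9 + (1/10)·4 + (1/10)·4 + (1/2)·4 = 11/2
Highest expected payoff is 11/2, from s3.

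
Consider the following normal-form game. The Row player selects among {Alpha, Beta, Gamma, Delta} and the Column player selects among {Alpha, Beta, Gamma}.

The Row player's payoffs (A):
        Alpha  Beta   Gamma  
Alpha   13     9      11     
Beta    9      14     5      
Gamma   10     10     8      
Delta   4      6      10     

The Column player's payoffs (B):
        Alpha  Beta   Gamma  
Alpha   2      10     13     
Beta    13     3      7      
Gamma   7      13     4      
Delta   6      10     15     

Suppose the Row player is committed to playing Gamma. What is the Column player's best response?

Beta

With the Row player fixed at Gamma, the Column player's payoffs are: Alpha → 7, Beta → 13, Gamma → 4.
The maximum is 13, achieved by Beta.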